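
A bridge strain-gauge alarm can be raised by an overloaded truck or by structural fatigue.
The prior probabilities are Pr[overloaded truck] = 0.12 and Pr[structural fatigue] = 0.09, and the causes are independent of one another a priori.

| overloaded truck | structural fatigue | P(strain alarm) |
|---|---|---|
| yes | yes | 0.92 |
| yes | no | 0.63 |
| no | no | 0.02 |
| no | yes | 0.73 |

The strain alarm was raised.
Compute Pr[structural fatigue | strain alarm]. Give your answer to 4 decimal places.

Pr[structural fatigue | strain alarm] ≈ 0.4441

P(strain alarm) = 0.02·0.88·0.91 + 0.73·0.88·0.09 + 0.63·0.12·0.91 + 0.92·0.12·0.09 = 0.016016 + 0.057816 + 0.068796 + 0.009936 = 0.152564
Of this, 0.067752 comes from 0.057816 + 0.009936 (the structural fatigue=true cases).
P(structural fatigue | strain alarm) = 0.067752 / 0.152564 ≈ 0.4441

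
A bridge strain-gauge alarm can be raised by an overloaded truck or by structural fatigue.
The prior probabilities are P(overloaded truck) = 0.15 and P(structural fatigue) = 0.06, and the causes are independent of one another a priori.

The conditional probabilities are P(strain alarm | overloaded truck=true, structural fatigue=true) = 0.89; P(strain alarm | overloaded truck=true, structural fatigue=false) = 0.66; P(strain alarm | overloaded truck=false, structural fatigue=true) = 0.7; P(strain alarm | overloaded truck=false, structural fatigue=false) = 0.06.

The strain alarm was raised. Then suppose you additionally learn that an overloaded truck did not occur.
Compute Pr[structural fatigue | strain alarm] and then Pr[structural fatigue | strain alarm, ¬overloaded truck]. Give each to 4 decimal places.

Pr[structural fatigue | strain alarm] ≈ 0.2366; Pr[structural fatigue | strain alarm, ¬overloaded truck] ≈ 0.4268

Weight on structural fatigue=true, given the evidence: 0.035700 + 0.008010 = 0.043710
Denominator P(strain alarm): 0.06*0.85*0.94 + 0.7*0.85*0.06 + 0.66*0.15*0.94 + 0.89*0.15*0.06 = 0.184710
Posterior = 0.043710 / 0.184710 ≈ 0.2366

Now also conditioning on overloaded truck≠true:
Sum P(strain alarm|·) weighted by the priors over both values of structural fatigue:
  P(strain alarm | ¬overloaded truck) = 0.06×0.94 + 0.7×0.06
        = 0.056400 + 0.042000 = 0.098400
The terms with structural fatigue present sum to 0.042000, so
  P(structural fatigue | strain alarm, ¬overloaded truck) = 0.042000 / 0.098400 ≈ 0.4268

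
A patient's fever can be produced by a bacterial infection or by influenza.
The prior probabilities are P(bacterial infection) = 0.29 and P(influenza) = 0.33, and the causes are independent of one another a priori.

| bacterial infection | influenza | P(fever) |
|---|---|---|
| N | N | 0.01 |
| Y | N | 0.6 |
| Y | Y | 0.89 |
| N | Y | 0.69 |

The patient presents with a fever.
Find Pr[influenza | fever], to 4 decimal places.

P(fever) = 0.01*0.71*0.67 + 0.69*0.71*0.33 + 0.6*0.29*0.67 + 0.89*0.29*0.33 = 0.004757 + 0.161667 + 0.116580 + 0.085173 = 0.368177
The influenza-present share is 0.161667 + 0.085173 = 0.246840.
P(influenza | fever) = 0.246840 / 0.368177 ≈ 0.6704

Pr[influenza | fever] ≈ 0.6704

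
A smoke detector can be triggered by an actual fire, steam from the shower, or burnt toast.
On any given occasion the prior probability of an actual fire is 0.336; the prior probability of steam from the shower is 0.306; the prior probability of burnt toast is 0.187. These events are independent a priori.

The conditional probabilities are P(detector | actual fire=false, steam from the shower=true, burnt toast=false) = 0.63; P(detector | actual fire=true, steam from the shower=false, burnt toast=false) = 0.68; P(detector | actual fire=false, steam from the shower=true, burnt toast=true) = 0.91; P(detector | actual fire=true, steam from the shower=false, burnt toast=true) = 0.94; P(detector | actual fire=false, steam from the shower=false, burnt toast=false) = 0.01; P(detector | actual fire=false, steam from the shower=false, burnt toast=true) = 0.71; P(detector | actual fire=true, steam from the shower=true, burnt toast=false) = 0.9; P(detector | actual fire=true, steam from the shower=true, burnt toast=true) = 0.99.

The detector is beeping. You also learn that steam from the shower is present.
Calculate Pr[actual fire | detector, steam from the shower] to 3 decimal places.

By total probability over the 4 (actual fire, burnt toast) configurations:
  P(detector | steam from the shower) = 0.63·0.664·0.813 + 0.91·0.664·0.187 + 0.9·0.336·0.813 + 0.99·0.336·0.187
        = 0.340094 + 0.112993 + 0.245851 + 0.062204 = 0.761142
Keeping only the actual fire-present terms gives 0.308055, so
  P(actual fire | detector, steam from the shower) = 0.308055 / 0.761142 ≈ 0.405

Pr[actual fire | detector, steam from the shower] ≈ 0.405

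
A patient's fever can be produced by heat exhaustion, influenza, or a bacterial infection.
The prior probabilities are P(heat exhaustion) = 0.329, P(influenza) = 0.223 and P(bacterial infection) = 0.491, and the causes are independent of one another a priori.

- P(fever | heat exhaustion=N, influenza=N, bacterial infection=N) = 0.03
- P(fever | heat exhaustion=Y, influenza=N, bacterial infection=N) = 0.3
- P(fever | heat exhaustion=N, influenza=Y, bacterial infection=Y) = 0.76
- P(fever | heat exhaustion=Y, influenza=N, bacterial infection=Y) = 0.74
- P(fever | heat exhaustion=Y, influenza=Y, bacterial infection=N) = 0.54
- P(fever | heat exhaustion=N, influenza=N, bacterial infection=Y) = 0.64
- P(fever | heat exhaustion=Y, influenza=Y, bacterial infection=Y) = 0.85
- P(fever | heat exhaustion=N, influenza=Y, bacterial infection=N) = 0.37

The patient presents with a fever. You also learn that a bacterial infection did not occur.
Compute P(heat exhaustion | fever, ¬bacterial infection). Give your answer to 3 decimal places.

P(heat exhaustion | fever, ¬bacterial infection) ≈ 0.621

P(fever | ¬bacterial infection) = 0.03×0.671×0.777 + 0.37×0.671×0.223 + 0.3×0.329×0.777 + 0.54×0.329×0.223 = 0.015641 + 0.055364 + 0.076690 + 0.039618 = 0.187313
Of this, 0.116308 comes from 0.076690 + 0.039618 (the heat exhaustion=true cases).
Hence the posterior is 0.116308/0.187313 ≈ 0.621.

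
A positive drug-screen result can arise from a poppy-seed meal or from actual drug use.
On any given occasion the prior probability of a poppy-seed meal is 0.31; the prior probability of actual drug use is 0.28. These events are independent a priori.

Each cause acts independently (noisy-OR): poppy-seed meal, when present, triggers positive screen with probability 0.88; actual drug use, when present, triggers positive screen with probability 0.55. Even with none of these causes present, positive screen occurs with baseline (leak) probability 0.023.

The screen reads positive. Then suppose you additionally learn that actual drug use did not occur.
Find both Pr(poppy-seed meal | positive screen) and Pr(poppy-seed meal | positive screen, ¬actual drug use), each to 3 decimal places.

Pr(poppy-seed meal | positive screen) ≈ 0.700; Pr(poppy-seed meal | positive screen, ¬actual drug use) ≈ 0.945

Under noisy-OR, P(positive screen | causes) = 1 − (1−0.023)·∏(1−qᵢ) over the active causes.
P(positive screen) = 0.023·0.69·0.72 + 0.56035·0.69·0.28 + 0.88276·0.31·0.72 + 0.947242·0.31·0.28 = 0.011426 + 0.108260 + 0.197032 + 0.082221 = 0.398939
Restricting to configurations with poppy-seed meal present: 0.197032 + 0.082221 = 0.279253.
Hence the posterior is 0.279253/0.398939 ≈ 0.700.

Now also conditioning on actual drug use≠true:
Enumerate both values of poppy-seed meal and weight by the priors:
  P(positive screen | ¬actual drug use) = 0.023*0.69 + 0.88276*0.31
        = 0.015870 + 0.273656 = 0.289526
Configurations with poppy-seed meal contribute 0.273656, so
  P(poppy-seed meal | positive screen, ¬actual drug use) = 0.273656 / 0.289526 ≈ 0.945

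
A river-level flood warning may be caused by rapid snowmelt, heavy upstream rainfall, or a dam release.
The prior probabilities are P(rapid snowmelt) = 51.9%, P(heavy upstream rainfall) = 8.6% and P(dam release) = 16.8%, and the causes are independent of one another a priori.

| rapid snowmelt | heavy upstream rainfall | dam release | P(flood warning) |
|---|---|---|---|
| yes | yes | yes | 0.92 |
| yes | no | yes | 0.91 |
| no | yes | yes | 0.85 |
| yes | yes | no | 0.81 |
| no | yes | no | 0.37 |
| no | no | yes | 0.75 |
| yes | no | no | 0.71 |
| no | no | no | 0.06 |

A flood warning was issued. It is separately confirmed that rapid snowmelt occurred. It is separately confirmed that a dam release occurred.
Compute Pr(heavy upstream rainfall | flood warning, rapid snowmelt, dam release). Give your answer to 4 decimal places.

Weight on heavy upstream rainfall=true, given the evidence: 0.92·0.086 = 0.079120
The normalizing constant is 0.91·0.914 + 0.92·0.086 = 0.910860
Posterior = 0.079120 / 0.910860 ≈ 0.0869

Pr(heavy upstream rainfall | flood warning, rapid snowmelt, dam release) ≈ 0.0869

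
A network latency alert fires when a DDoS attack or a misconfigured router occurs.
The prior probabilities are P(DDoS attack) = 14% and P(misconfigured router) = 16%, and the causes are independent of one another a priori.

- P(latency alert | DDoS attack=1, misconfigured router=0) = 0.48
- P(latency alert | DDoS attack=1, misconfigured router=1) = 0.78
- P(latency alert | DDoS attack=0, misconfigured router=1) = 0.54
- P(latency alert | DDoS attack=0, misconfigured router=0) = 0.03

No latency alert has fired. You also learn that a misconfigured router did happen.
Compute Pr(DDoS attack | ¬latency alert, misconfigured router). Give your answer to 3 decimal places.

P(¬latency alert | misconfigured router) = 0.46·0.86 + 0.22·0.14 = 0.395600 + 0.030800 = 0.426400
Of this, 0.030800 comes from 0.22·0.14 (the DDoS attack=true cases).
So P(DDoS attack | ¬latency alert, misconfigured router) = 0.030800/0.426400 ≈ 0.072.

Pr(DDoS attack | ¬latency alert, misconfigured router) ≈ 0.072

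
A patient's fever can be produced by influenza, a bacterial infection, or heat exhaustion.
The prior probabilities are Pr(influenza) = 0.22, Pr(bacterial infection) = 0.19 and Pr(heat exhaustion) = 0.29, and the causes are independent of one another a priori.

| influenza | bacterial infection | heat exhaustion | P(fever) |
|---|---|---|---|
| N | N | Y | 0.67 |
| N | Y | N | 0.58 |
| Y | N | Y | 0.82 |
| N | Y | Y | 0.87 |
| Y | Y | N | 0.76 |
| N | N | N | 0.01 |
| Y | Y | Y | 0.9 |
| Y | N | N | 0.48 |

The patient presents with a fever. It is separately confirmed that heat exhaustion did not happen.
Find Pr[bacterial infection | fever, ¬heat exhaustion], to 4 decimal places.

P(fever | ¬heat exhaustion) = 0.01·0.78·0.81 + 0.58·0.78·0.19 + 0.48·0.22·0.81 + 0.76·0.22·0.19 = 0.006318 + 0.085956 + 0.085536 + 0.031768 = 0.209578
Of this, 0.117724 comes from 0.085956 + 0.031768 (the bacterial infection=true cases).
Hence the posterior is 0.117724/0.209578 ≈ 0.5617.

Pr[bacterial infection | fever, ¬heat exhaustion] ≈ 0.5617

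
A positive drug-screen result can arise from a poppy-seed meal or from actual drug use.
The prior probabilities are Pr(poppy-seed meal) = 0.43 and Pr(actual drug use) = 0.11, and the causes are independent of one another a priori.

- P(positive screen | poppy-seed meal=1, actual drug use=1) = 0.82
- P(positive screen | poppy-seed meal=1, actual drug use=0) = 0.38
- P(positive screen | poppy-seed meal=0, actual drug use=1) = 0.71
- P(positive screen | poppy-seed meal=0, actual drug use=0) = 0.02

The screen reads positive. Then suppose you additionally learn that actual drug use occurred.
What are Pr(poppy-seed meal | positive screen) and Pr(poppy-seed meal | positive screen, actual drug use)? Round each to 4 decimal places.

Pr(poppy-seed meal | positive screen) ≈ 0.7712; Pr(poppy-seed meal | positive screen, actual drug use) ≈ 0.4656

For the numerator, keep only poppy-seed meal=true terms: 0.145426 + 0.038786 = 0.184212
Denominator P(positive screen): 0.02*0.57*0.89 + 0.71*0.57*0.11 + 0.38*0.43*0.89 + 0.82*0.43*0.11 = 0.238875
Posterior = 0.184212 / 0.238875 ≈ 0.7712

With the extra evidence:
P(positive screen | actual drug use) = 0.71×0.57 + 0.82×0.43 = 0.404700 + 0.352600 = 0.757300
The poppy-seed meal-present share is 0.82×0.43 = 0.352600.
P(poppy-seed meal | positive screen, actual drug use) = 0.352600 / 0.757300 ≈ 0.4656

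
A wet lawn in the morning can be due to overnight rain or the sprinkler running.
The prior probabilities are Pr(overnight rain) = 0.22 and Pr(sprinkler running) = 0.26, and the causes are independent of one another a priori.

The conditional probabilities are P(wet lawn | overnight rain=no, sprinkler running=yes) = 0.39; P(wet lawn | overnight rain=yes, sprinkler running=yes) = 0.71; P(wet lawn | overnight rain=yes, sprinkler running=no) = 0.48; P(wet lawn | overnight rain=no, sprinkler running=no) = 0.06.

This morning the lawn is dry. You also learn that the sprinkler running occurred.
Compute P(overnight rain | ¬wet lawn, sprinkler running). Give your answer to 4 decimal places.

Enumerate both values of overnight rain and weight by the priors:
  P(¬wet lawn | sprinkler running) = 0.61×0.78 + 0.29×0.22
        = 0.475800 + 0.063800 = 0.539600
Keeping only the overnight rain-present terms gives 0.063800, so
  P(overnight rain | ¬wet lawn, sprinkler running) = 0.063800 / 0.539600 ≈ 0.1182

P(overnight rain | ¬wet lawn, sprinkler running) ≈ 0.1182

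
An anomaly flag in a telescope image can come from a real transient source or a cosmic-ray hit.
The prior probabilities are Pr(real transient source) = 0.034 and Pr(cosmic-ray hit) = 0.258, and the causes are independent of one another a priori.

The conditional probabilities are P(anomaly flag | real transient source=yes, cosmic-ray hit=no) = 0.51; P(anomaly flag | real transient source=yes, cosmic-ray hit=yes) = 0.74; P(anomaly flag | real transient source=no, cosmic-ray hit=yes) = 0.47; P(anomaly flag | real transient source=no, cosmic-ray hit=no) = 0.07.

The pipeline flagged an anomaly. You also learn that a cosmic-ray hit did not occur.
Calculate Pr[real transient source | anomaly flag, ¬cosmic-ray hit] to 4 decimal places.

Pr[real transient source | anomaly flag, ¬cosmic-ray hit] ≈ 0.2041

Enumerate both values of real transient source and weight by the priors:
  P(anomaly flag | ¬cosmic-ray hit) = 0.07*0.966 + 0.51*0.034
        = 0.067620 + 0.017340 = 0.084960
Configurations with real transient source contribute 0.017340, so
  P(real transient source | anomaly flag, ¬cosmic-ray hit) = 0.017340 / 0.084960 ≈ 0.2041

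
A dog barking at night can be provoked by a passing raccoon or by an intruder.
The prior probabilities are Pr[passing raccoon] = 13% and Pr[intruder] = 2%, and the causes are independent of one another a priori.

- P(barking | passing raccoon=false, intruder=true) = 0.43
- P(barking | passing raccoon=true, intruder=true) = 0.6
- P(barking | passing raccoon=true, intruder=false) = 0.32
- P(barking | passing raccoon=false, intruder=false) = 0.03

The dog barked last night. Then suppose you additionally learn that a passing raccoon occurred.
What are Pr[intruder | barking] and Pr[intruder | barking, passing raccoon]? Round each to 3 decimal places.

By total probability over the 4 (passing raccoon, intruder) configurations:
  P(barking) = 0.03*0.87*0.98 + 0.43*0.87*0.02 + 0.32*0.13*0.98 + 0.6*0.13*0.02
        = 0.025578 + 0.007482 + 0.040768 + 0.001560 = 0.075388
Configurations with intruder contribute 0.009042, so
  P(intruder | barking) = 0.009042 / 0.075388 ≈ 0.120

Now condition on the additional information:
P(barking | passing raccoon) = 0.32×0.98 + 0.6×0.02 = 0.313600 + 0.012000 = 0.325600
Restricting to configurations with intruder present: 0.6×0.02 = 0.012000.
Hence the posterior is 0.012000/0.325600 ≈ 0.037.
— passing raccoon explains away the evidence for intruder.

Pr[intruder | barking] ≈ 0.120; Pr[intruder | barking, passing raccoon] ≈ 0.037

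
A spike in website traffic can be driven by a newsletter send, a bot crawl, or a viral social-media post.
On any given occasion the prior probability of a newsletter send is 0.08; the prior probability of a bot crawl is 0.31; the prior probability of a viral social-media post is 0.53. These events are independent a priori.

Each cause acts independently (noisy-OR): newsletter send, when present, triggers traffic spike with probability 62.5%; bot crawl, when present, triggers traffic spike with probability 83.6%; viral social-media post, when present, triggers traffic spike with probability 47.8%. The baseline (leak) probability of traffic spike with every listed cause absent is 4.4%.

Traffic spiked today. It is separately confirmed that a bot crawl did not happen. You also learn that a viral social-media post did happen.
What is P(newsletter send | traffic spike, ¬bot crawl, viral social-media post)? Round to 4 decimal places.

P(newsletter send | traffic spike, ¬bot crawl, viral social-media post) ≈ 0.1236

Under noisy-OR, P(traffic spike | causes) = 1 − (1−0.044)·∏(1−qᵢ) over the active causes.
P(traffic spike | ¬bot crawl, viral social-media post) = 0.500968×0.92 + 0.812863×0.08 = 0.460891 + 0.065029 = 0.525920
The newsletter send-present share is 0.812863×0.08 = 0.065029.
Hence the posterior is 0.065029/0.525920 ≈ 0.1236.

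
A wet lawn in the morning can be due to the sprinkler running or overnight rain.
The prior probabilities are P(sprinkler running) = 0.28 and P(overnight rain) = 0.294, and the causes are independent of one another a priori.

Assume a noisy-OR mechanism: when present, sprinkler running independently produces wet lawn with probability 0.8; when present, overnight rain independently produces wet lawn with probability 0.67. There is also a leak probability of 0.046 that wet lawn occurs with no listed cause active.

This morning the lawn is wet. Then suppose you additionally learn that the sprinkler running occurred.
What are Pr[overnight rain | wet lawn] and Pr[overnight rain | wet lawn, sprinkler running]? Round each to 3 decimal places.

Under noisy-OR, P(wet lawn | causes) = 1 − (1−0.046)·∏(1−qᵢ) over the active causes.
Sum P(wet lawn|·) weighted by the priors over the 4 (sprinkler running, overnight rain) configurations:
  P(wet lawn) = 0.046·0.72·0.706 + 0.68518·0.72·0.294 + 0.8092·0.28·0.706 + 0.937036·0.28·0.294
        = 0.023383 + 0.145039 + 0.159963 + 0.077137 = 0.405522
Configurations with overnight rain contribute 0.222176, so
  P(overnight rain | wet lawn) = 0.222176 / 0.405522 ≈ 0.548

With the extra evidence:
P(wet lawn | sprinkler running) = 0.8092×0.706 + 0.937036×0.294 = 0.571295 + 0.275489 = 0.846784
Of this, 0.275489 comes from 0.937036×0.294 (the overnight rain=true cases).
Hence the posterior is 0.275489/0.846784 ≈ 0.325.

Pr[overnight rain | wet lawn] ≈ 0.548; Pr[overnight rain | wet lawn, sprinkler running] ≈ 0.325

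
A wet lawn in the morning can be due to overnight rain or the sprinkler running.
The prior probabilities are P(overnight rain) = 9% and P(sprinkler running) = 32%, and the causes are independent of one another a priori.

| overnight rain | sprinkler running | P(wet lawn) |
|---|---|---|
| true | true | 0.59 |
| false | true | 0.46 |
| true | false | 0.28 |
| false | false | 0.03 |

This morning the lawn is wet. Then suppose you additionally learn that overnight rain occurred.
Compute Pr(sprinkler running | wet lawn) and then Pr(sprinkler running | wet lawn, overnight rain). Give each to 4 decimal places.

P(wet lawn) = 0.03×0.91×0.68 + 0.46×0.91×0.32 + 0.28×0.09×0.68 + 0.59×0.09×0.32 = 0.018564 + 0.133952 + 0.017136 + 0.016992 = 0.186644
Of this, 0.150944 comes from 0.133952 + 0.016992 (the sprinkler running=true cases).
Hence the posterior is 0.150944/0.186644 ≈ 0.8087.

Now also conditioning on overnight rain=true:
Sum P(wet lawn|·) weighted by the priors over both values of sprinkler running:
  P(wet lawn | overnight rain) = 0.28·0.68 + 0.59·0.32
        = 0.190400 + 0.188800 = 0.379200
The terms with sprinkler running present sum to 0.188800, so
  P(sprinkler running | wet lawn, overnight rain) = 0.188800 / 0.379200 ≈ 0.4979
This is intercausal reasoning (explaining away): once overnight rain accounts for the wet lawn, sprinkler running becomes less likely.

Pr(sprinkler running | wet lawn) ≈ 0.8087; Pr(sprinkler running | wet lawn, overnight rain) ≈ 0.4979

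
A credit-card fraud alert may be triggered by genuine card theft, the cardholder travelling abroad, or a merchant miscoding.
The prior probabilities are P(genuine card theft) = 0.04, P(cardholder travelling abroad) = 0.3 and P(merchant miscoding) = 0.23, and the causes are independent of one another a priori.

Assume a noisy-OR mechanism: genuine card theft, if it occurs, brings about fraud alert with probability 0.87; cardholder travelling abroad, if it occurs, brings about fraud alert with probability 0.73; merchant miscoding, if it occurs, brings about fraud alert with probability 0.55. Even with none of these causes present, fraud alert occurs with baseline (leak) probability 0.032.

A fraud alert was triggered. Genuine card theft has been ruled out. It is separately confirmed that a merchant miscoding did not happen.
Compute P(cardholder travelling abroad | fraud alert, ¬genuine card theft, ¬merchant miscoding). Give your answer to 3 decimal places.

P(cardholder travelling abroad | fraud alert, ¬genuine card theft, ¬merchant miscoding) ≈ 0.908

Under noisy-OR, P(fraud alert | causes) = 1 − (1−0.032)·∏(1−qᵢ) over the active causes.
Weight on cardholder travelling abroad=true, given the evidence: 0.73864*0.3 = 0.221592
Denominator P(fraud alert | ¬genuine card theft, ¬merchant miscoding): 0.032*0.7 + 0.73864*0.3 = 0.243992
Posterior = 0.221592 / 0.243992 ≈ 0.908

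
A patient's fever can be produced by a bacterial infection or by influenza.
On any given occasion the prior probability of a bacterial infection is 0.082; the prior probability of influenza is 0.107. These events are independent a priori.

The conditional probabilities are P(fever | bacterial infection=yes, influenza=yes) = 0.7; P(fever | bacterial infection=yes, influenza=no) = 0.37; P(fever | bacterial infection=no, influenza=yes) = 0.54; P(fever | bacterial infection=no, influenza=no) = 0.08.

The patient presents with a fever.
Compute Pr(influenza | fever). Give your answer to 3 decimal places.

Pr(influenza | fever) ≈ 0.390

P(fever) = 0.08×0.918×0.893 + 0.54×0.918×0.107 + 0.37×0.082×0.893 + 0.7×0.082×0.107 = 0.065582 + 0.053042 + 0.027094 + 0.006142 = 0.151860
Restricting to configurations with influenza present: 0.053042 + 0.006142 = 0.059184.
Hence the posterior is 0.059184/0.151860 ≈ 0.390.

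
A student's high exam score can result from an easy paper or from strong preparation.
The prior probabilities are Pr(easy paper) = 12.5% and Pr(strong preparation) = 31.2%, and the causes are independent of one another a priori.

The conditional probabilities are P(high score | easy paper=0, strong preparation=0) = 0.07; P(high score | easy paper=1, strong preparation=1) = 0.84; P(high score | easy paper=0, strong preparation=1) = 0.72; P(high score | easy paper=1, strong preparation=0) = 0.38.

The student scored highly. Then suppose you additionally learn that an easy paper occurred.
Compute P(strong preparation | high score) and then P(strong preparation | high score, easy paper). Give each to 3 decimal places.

By total probability over the 4 (easy paper, strong preparation) configurations:
  P(high score) = 0.07×0.875×0.688 + 0.72×0.875×0.312 + 0.38×0.125×0.688 + 0.84×0.125×0.312
        = 0.042140 + 0.196560 + 0.032680 + 0.032760 = 0.304140
The terms with strong preparation present sum to 0.229320, so
  P(strong preparation | high score) = 0.229320 / 0.304140 ≈ 0.754

With the extra evidence:
Numerator (weight on configurations with strong preparation): 0.84×0.312 = 0.262080
The normalizing constant is 0.38×0.688 + 0.84×0.312 = 0.523520
Posterior = 0.262080 / 0.523520 ≈ 0.501

P(strong preparation | high score) ≈ 0.754; P(strong preparation | high score, easy paper) ≈ 0.501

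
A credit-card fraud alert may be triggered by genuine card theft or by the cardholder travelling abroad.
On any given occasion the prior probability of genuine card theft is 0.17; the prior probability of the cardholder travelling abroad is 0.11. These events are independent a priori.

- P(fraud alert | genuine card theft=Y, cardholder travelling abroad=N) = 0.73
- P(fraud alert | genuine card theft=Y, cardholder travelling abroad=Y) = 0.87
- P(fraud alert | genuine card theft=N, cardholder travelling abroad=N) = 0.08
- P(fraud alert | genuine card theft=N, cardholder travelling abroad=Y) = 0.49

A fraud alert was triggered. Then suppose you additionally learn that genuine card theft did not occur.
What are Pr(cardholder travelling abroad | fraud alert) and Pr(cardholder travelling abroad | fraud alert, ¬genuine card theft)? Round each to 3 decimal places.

Weight on cardholder travelling abroad=true, given the evidence: 0.044737 + 0.016269 = 0.061006
Denominator P(fraud alert): 0.08×0.83×0.89 + 0.49×0.83×0.11 + 0.73×0.17×0.89 + 0.87×0.17×0.11 = 0.230551
Posterior = 0.061006 / 0.230551 ≈ 0.265

Now also conditioning on genuine card theft≠true:
Enumerate both values of cardholder travelling abroad and weight by the priors:
  P(fraud alert | ¬genuine card theft) = 0.08*0.89 + 0.49*0.11
        = 0.071200 + 0.053900 = 0.125100
The terms with cardholder travelling abroad present sum to 0.053900, so
  P(cardholder travelling abroad | fraud alert, ¬genuine card theft) = 0.053900 / 0.125100 ≈ 0.431

Pr(cardholder travelling abroad | fraud alert) ≈ 0.265; Pr(cardholder travelling abroad | fraud alert, ¬genuine card theft) ≈ 0.431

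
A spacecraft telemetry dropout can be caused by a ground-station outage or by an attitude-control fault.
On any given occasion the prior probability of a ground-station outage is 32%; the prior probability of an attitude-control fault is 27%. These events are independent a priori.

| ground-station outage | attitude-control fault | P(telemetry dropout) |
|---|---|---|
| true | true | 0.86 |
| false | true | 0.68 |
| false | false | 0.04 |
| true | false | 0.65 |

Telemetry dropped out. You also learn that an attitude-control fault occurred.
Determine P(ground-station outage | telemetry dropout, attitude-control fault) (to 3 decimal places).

Weight on ground-station outage=true, given the evidence: 0.86×0.32 = 0.275200
The normalizing constant is 0.68×0.68 + 0.86×0.32 = 0.737600
P(ground-station outage | telemetry dropout, attitude-control fault) = 0.275200/0.737600 ≈ 0.373

P(ground-station outage | telemetry dropout, attitude-control fault) ≈ 0.373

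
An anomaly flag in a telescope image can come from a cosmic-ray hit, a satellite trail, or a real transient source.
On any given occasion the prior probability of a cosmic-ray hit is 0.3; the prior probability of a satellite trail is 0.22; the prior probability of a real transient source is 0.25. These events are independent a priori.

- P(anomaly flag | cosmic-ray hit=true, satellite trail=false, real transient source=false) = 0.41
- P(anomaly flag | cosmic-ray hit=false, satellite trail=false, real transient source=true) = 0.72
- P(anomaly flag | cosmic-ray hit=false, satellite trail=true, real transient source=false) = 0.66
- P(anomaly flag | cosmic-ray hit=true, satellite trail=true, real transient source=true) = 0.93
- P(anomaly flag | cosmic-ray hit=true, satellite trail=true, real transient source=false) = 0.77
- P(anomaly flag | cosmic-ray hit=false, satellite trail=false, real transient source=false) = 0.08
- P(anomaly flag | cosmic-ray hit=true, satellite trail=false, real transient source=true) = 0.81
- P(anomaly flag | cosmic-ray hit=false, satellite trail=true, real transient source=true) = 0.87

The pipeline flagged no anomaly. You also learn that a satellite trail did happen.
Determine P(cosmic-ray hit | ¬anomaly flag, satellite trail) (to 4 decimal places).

P(¬anomaly flag | satellite trail) = 0.34*0.7*0.75 + 0.13*0.7*0.25 + 0.23*0.3*0.75 + 0.07*0.3*0.25 = 0.178500 + 0.022750 + 0.051750 + 0.005250 = 0.258250
Restricting to configurations with cosmic-ray hit present: 0.051750 + 0.005250 = 0.057000.
So P(cosmic-ray hit | ¬anomaly flag, satellite trail) = 0.057000/0.258250 ≈ 0.2207.

P(cosmic-ray hit | ¬anomaly flag, satellite trail) ≈ 0.2207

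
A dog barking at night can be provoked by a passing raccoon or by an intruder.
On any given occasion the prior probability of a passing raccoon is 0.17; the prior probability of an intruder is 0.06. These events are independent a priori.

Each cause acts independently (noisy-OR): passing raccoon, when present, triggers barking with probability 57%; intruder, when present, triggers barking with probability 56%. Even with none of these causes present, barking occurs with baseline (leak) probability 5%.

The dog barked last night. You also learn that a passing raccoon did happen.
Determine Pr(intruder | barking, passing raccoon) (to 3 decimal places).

Pr(intruder | barking, passing raccoon) ≈ 0.081

Under noisy-OR, P(barking | causes) = 1 − (1−0.05)·∏(1−qᵢ) over the active causes.
P(barking | passing raccoon) = 0.5915·0.94 + 0.82026·0.06 = 0.556010 + 0.049216 = 0.605226
The intruder-present share is 0.82026·0.06 = 0.049216.
P(intruder | barking, passing raccoon) = 0.049216 / 0.605226 ≈ 0.081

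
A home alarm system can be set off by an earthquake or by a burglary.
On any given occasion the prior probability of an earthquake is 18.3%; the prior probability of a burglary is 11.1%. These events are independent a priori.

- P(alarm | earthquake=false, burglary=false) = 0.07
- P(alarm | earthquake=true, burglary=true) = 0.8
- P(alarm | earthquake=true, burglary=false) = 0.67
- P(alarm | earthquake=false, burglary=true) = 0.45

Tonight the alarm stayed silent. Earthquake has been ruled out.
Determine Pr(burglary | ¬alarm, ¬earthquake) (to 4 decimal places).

Pr(burglary | ¬alarm, ¬earthquake) ≈ 0.0688

Weight on burglary=true, given the evidence: 0.55*0.111 = 0.061050
Normalizer over all consistent configurations: 0.93*0.889 + 0.55*0.111 = 0.887820
Posterior = 0.061050 / 0.887820 ≈ 0.0688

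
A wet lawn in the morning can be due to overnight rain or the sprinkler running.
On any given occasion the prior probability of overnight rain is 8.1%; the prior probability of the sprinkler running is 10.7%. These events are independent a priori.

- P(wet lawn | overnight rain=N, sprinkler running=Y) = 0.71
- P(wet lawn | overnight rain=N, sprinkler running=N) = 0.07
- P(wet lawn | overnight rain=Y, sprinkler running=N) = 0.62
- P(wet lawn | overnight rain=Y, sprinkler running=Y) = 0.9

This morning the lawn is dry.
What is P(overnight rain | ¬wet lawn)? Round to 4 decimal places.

P(overnight rain | ¬wet lawn) ≈ 0.0346

By total probability over the 4 (overnight rain, sprinkler running) configurations:
  P(¬wet lawn) = 0.93·0.919·0.893 + 0.29·0.919·0.107 + 0.38·0.081·0.893 + 0.1·0.081·0.107
        = 0.763220 + 0.028517 + 0.027487 + 0.000867 = 0.820091
The terms with overnight rain present sum to 0.028354, so
  P(overnight rain | ¬wet lawn) = 0.028354 / 0.820091 ≈ 0.0346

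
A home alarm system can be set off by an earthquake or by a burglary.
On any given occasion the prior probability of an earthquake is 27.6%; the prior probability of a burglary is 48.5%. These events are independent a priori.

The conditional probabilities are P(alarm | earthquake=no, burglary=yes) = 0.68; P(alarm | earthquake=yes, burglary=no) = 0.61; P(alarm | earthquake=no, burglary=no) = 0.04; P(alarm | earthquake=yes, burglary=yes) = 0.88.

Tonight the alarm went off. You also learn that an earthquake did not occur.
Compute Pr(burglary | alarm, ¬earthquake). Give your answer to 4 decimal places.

Enumerate both values of burglary and weight by the priors:
  P(alarm | ¬earthquake) = 0.04*0.515 + 0.68*0.485
        = 0.020600 + 0.329800 = 0.350400
Configurations with burglary contribute 0.329800, so
  P(burglary | alarm, ¬earthquake) = 0.329800 / 0.350400 ≈ 0.9412

Pr(burglary | alarm, ¬earthquake) ≈ 0.9412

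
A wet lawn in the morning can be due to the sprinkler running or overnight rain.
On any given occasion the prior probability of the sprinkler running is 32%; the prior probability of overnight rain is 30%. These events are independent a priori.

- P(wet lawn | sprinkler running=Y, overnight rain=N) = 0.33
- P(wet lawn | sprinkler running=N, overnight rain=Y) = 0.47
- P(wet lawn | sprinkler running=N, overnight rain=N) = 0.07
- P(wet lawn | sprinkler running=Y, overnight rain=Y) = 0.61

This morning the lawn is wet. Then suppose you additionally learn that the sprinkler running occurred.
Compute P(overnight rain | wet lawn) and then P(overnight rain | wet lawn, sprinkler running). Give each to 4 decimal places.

For the numerator, keep only overnight rain=true terms: 0.095880 + 0.058560 = 0.154440
Normalizer over all consistent configurations: 0.07·0.68·0.7 + 0.47·0.68·0.3 + 0.33·0.32·0.7 + 0.61·0.32·0.3 = 0.261680
Posterior = 0.154440 / 0.261680 ≈ 0.5902

With the extra evidence:
P(wet lawn | sprinkler running) = 0.33×0.7 + 0.61×0.3 = 0.231000 + 0.183000 = 0.414000
Restricting to configurations with overnight rain present: 0.61×0.3 = 0.183000.
So P(overnight rain | wet lawn, sprinkler running) = 0.183000/0.414000 ≈ 0.4420.
Conditioning on sprinkler running lowers the posterior on overnight rain: the classic explaining-away effect in a common-effect structure.

P(overnight rain | wet lawn) ≈ 0.5902; P(overnight rain | wet lawn, sprinkler running) ≈ 0.4420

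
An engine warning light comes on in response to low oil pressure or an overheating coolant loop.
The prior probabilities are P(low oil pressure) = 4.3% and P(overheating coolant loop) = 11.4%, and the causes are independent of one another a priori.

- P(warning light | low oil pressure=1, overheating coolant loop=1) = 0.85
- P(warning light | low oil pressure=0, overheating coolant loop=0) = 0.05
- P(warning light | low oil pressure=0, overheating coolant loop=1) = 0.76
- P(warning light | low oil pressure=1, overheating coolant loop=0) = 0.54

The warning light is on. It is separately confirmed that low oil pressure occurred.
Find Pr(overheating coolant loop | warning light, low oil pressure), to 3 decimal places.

By total probability over both values of overheating coolant loop:
  P(warning light | low oil pressure) = 0.54×0.886 + 0.85×0.114
        = 0.478440 + 0.096900 = 0.575340
The terms with overheating coolant loop present sum to 0.096900, so
  P(overheating coolant loop | warning light, low oil pressure) = 0.096900 / 0.575340 ≈ 0.168

Pr(overheating coolant loop | warning light, low oil pressure) ≈ 0.168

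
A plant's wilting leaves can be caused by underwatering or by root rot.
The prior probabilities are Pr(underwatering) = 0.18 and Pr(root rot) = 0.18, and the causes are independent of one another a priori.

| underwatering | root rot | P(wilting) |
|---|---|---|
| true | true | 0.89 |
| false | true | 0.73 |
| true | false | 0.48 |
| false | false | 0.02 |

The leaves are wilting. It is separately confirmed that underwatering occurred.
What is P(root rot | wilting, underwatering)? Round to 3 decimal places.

P(root rot | wilting, underwatering) ≈ 0.289

Enumerate both values of root rot and weight by the priors:
  P(wilting | underwatering) = 0.48·0.82 + 0.89·0.18
        = 0.393600 + 0.160200 = 0.553800
Configurations with root rot contribute 0.160200, so
  P(root rot | wilting, underwatering) = 0.160200 / 0.553800 ≈ 0.289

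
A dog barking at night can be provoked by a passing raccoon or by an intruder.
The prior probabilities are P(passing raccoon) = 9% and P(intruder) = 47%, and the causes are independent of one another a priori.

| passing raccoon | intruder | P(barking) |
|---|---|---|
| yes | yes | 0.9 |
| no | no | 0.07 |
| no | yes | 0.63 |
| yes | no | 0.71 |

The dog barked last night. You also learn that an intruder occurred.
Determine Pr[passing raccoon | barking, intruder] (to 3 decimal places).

Pr[passing raccoon | barking, intruder] ≈ 0.124

For the numerator, keep only passing raccoon=true terms: 0.9×0.09 = 0.081000
The normalizing constant is 0.63×0.91 + 0.9×0.09 = 0.654300
Posterior = 0.081000 / 0.654300 ≈ 0.124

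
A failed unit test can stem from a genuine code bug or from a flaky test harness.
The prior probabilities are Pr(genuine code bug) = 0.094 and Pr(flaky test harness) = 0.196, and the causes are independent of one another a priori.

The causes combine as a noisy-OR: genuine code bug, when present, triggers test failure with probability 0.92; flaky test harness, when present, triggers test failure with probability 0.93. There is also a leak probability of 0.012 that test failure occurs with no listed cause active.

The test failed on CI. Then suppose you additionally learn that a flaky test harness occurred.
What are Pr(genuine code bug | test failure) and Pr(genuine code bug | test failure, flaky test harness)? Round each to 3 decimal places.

Pr(genuine code bug | test failure) ≈ 0.336; Pr(genuine code bug | test failure, flaky test harness) ≈ 0.100

Under noisy-OR, P(test failure | causes) = 1 − (1−0.012)·∏(1−qᵢ) over the active causes.
For the numerator, keep only genuine code bug=true terms: 0.069602 + 0.018322 = 0.087924
The normalizing constant is 0.012·0.906·0.804 + 0.93084·0.906·0.196 + 0.92096·0.094·0.804 + 0.994467·0.094·0.196 = 0.261960
Posterior = 0.087924 / 0.261960 ≈ 0.336

Now condition on the additional information:
Numerator (weight on configurations with genuine code bug): 0.994467×0.094 = 0.093480
Normalizer over all consistent configurations: 0.93084×0.906 + 0.994467×0.094 = 0.936821
Posterior = 0.093480 / 0.936821 ≈ 0.100
— flaky test harness explains away the evidence for genuine code bug.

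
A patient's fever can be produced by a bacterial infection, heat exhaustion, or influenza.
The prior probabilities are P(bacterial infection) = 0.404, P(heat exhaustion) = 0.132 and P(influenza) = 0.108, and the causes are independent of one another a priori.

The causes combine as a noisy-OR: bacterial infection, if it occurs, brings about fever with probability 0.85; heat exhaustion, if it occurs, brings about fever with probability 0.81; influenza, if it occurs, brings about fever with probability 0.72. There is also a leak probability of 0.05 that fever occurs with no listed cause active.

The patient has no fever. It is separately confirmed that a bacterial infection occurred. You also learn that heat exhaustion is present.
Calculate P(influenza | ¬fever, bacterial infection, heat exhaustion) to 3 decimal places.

P(influenza | ¬fever, bacterial infection, heat exhaustion) ≈ 0.033

Under noisy-OR, P(fever | causes) = 1 − (1−0.05)·∏(1−qᵢ) over the active causes.
P(¬fever | bacterial infection, heat exhaustion) = 0.027075×0.892 + 0.007581×0.108 = 0.024151 + 0.000819 = 0.024970
The influenza-present share is 0.007581×0.108 = 0.000819.
So P(influenza | ¬fever, bacterial infection, heat exhaustion) = 0.000819/0.024970 ≈ 0.033.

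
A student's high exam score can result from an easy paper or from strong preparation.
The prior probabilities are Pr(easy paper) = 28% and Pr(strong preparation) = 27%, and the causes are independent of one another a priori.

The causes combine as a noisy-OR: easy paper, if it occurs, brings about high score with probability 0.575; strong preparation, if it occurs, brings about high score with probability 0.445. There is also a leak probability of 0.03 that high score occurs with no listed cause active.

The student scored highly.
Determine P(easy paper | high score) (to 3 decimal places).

P(easy paper | high score) ≈ 0.628

Under noisy-OR, P(high score | causes) = 1 − (1−0.03)·∏(1−qᵢ) over the active causes.
P(high score) = 0.03·0.72·0.73 + 0.46165·0.72·0.27 + 0.58775·0.28·0.73 + 0.771201·0.28·0.27 = 0.015768 + 0.089745 + 0.120136 + 0.058303 = 0.283952
The easy paper-present share is 0.120136 + 0.058303 = 0.178439.
So P(easy paper | high score) = 0.178439/0.283952 ≈ 0.628.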